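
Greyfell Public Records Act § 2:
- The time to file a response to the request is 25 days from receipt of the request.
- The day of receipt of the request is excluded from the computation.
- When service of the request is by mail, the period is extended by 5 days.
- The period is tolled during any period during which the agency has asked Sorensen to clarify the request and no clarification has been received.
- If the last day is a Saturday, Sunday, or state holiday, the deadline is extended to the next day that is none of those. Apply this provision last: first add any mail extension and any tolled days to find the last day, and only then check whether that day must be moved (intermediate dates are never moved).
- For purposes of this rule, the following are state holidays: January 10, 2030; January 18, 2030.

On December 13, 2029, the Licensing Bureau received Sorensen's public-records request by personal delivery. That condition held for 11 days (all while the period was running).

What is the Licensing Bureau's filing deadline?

January 21, 2030

25 days after December 13, 2029 is January 7, 2030.
Service was not by mail, so no mail extension applies.
Tolling adds 11 days: January 7, 2030 + 11 days = January 18, 2030.
January 18, 2030 is a listed holiday; January 19, 2030 is Saturday; January 20, 2030 is Sunday. The next qualifying day is January 21, 2030.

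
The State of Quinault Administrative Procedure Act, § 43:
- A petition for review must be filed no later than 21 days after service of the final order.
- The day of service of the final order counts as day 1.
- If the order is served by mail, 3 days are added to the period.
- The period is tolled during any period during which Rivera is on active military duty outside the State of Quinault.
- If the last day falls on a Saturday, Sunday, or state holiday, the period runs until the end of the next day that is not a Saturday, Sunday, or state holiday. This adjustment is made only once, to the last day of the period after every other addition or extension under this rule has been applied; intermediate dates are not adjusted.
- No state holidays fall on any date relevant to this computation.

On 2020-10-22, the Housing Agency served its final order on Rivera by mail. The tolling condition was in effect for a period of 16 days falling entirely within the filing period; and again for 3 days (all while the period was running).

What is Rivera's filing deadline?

Counting 2020-10-22 as day 1, day 21 is November 11, 2020.
Service was by mail, adding 3 days: November 11, 2020 + 3 days = November 14, 2020.
Tolling adds 16 days: November 14, 2020 + 16 days = November 30, 2020.
Tolling adds 3 days: November 30, 2020 + 3 days = December 3, 2020.
December 3, 2020 is a Thursday and not a state holiday, so no extension applies.

December 3, 2020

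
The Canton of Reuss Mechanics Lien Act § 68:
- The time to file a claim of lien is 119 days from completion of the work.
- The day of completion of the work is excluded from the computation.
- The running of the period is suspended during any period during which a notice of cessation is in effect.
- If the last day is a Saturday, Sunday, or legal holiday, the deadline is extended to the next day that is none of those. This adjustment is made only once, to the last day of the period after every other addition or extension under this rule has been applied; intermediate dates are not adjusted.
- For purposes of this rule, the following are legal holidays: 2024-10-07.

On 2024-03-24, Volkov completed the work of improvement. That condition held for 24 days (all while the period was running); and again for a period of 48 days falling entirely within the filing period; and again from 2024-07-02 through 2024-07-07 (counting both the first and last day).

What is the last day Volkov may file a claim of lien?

119 days after 2024-03-24 is July 21, 2024.
Tolling adds 24 days: July 21, 2024 + 24 days = August 14, 2024.
Tolling adds 48 days: August 14, 2024 + 48 days = October 1, 2024.
From July 2, 2024 through July 7, 2024 inclusive is 6 days; tolling adds 6 days: October 1, 2024 + 6 days = October 7, 2024.
October 7, 2024 is a listed holiday. The next qualifying day is October 8, 2024.

October 8, 2024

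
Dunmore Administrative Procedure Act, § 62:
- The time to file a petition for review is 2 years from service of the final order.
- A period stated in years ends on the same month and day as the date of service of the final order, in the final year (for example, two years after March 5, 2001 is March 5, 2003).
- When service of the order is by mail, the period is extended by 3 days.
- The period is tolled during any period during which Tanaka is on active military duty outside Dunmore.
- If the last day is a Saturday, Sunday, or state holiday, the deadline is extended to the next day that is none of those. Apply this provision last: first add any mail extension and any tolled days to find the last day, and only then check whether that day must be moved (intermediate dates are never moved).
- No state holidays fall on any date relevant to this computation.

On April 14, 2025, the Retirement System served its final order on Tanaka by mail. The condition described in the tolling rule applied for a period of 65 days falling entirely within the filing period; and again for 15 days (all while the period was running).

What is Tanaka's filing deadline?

2 years after April 14, 2025 is April 14, 2027.
Service was by mail, adding 3 days: April 14, 2027 + 3 days = April 17, 2027.
Tolling adds 65 days: April 17, 2027 + 65 days = June 21, 2027.
Tolling adds 15 days: June 21, 2027 + 15 days = July 6, 2027.
July 6, 2027 is a Tuesday and not a state holiday, so no extension applies.

July 6, 2027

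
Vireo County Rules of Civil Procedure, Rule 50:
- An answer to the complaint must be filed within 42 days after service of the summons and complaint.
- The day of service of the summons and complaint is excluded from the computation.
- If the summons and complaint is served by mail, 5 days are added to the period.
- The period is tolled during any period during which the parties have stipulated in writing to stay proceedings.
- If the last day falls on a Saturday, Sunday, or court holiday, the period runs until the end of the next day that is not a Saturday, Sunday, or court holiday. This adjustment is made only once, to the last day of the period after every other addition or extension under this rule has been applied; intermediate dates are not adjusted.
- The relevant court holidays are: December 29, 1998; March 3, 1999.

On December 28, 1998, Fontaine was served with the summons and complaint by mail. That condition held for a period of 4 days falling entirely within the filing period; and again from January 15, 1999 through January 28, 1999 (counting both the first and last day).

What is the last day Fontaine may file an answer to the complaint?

March 4, 1999

42 days after December 28, 1998 is February 8, 1999.
Service was by mail, adding 5 days: February 8, 1999 + 5 days = February 13, 1999.
Tolling adds 4 days: February 13, 1999 + 4 days = February 17, 1999.
From January 15, 1999 through January 28, 1999 inclusive is 14 days; tolling adds 14 days: February 17, 1999 + 14 days = March 3, 1999.
March 3, 1999 is a listed holiday. The next qualifying day is March 4, 1999.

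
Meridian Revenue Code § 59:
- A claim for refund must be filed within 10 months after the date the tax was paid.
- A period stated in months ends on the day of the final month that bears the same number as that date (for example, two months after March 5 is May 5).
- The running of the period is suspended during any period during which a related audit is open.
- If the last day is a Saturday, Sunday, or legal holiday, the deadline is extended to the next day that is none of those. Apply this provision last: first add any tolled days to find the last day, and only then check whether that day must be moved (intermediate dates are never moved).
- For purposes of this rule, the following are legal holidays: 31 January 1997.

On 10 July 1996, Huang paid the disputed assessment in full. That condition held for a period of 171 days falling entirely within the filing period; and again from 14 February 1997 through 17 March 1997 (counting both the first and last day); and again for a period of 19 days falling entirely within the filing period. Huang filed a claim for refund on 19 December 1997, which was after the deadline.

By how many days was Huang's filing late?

1 day

10 months after 10 July 1996 is May 10, 1997.
Tolling adds 171 days: May 10, 1997 + 171 days = October 28, 1997.
From February 14, 1997 through March 17, 1997 inclusive is 32 days; tolling adds 32 days: October 28, 1997 + 32 days = November 29, 1997.
Tolling adds 19 days: November 29, 1997 + 19 days = December 18, 1997.
December 18, 1997 is a Thursday and not a legal holiday, so no extension applies.
The deadline is December 18, 1997; from December 18, 1997 to December 19, 1997 is 1 days.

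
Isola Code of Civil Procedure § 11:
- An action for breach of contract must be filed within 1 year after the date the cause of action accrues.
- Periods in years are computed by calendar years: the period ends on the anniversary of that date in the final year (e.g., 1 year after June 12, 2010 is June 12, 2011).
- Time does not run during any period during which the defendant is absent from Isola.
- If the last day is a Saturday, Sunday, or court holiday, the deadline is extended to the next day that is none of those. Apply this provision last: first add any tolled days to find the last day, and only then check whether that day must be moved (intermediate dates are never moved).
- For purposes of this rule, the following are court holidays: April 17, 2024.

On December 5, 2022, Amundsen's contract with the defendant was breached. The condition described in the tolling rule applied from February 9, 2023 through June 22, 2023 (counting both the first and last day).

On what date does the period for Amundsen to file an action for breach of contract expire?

1 year after December 5, 2022 is December 5, 2023.
From February 9, 2023 through June 22, 2023 inclusive is 134 days; tolling adds 134 days: December 5, 2023 + 134 days = April 17, 2024.
April 17, 2024 is a listed holiday. The next qualifying day is April 18, 2024.

April 18, 2024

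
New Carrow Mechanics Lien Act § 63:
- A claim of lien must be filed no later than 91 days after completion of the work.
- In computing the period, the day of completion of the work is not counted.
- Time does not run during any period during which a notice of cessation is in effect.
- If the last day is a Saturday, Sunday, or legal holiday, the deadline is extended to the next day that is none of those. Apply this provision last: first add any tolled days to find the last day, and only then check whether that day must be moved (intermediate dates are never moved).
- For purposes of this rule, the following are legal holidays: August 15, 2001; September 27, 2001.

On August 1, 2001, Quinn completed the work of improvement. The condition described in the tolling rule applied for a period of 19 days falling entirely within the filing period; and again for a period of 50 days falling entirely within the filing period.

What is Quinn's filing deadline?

January 8, 2002

91 days after August 1, 2001 is October 31, 2001.
Tolling adds 19 days: October 31, 2001 + 19 days = November 19, 2001.
Tolling adds 50 days: November 19, 2001 + 50 days = January 8, 2002.
January 8, 2002 is a Tuesday and not a legal holiday, so no extension applies.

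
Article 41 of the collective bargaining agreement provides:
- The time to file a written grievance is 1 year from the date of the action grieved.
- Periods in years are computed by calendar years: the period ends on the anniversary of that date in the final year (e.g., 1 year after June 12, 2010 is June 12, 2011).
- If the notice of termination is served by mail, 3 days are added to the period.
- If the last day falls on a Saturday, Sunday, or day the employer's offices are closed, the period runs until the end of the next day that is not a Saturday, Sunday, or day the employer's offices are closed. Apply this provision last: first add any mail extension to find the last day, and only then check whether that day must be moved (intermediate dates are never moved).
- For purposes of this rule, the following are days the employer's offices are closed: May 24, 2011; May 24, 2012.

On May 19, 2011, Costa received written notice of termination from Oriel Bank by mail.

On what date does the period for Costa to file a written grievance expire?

May 22, 2012

1 year after May 19, 2011 is May 19, 2012.
Service was by mail, adding 3 days: May 19, 2012 + 3 days = May 22, 2012.
May 22, 2012 is a Tuesday and not a day the employer's offices are closed, so no extension applies.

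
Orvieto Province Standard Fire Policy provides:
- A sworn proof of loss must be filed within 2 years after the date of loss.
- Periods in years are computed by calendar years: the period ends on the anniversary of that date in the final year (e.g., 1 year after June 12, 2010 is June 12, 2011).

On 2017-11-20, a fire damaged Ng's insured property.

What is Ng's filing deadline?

November 20, 2019

2 years after 2017-11-20 is November 20, 2019.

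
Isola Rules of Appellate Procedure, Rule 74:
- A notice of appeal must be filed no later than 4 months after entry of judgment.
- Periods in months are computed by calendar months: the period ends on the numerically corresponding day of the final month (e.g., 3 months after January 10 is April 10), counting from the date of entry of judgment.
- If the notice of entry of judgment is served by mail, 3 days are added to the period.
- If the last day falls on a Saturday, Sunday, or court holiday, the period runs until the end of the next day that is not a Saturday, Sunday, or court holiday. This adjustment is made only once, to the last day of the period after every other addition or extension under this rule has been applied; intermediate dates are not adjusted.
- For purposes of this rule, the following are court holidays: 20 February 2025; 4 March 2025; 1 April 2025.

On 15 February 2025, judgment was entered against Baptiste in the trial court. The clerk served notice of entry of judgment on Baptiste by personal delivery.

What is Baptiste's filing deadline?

4 months after 15 February 2025 is June 15, 2025.
Service was not by mail, so no mail extension applies.
June 15, 2025 is Sunday. The next qualifying day is June 16, 2025.

June 16, 2025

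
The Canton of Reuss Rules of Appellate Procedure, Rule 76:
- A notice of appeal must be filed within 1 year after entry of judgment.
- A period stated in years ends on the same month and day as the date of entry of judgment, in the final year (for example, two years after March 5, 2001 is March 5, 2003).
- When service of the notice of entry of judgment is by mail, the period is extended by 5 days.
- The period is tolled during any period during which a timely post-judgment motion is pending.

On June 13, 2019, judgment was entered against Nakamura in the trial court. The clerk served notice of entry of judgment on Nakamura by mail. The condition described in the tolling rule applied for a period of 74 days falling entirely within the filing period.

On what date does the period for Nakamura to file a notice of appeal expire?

1 year after June 13, 2019 is June 13, 2020.
Service was by mail, adding 5 days: June 13, 2020 + 5 days = June 18, 2020.
Tolling adds 74 days: June 18, 2020 + 74 days = August 31, 2020.

August 31, 2020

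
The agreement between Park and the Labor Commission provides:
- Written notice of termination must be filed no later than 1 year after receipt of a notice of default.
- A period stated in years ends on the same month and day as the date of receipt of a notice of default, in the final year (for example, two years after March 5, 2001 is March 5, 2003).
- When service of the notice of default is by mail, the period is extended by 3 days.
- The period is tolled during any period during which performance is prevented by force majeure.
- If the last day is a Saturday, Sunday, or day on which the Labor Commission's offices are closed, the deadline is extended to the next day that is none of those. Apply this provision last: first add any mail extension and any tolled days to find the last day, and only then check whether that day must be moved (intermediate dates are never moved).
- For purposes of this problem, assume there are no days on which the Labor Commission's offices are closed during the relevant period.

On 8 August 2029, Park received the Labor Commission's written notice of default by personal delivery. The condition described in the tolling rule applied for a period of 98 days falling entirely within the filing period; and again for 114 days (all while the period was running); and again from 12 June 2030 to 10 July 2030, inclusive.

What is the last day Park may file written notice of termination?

April 7, 2031

1 year after 8 August 2029 is August 8, 2030.
Service was not by mail, so no mail extension applies.
Tolling adds 98 days: August 8, 2030 + 98 days = November 14, 2030.
Tolling adds 114 days: November 14, 2030 + 114 days = March 8, 2031.
From June 12, 2030 through July 10, 2030 inclusive is 29 days; tolling adds 29 days: March 8, 2031 + 29 days = April 6, 2031.
April 6, 2031 is Sunday. The next qualifying day is April 7, 2031.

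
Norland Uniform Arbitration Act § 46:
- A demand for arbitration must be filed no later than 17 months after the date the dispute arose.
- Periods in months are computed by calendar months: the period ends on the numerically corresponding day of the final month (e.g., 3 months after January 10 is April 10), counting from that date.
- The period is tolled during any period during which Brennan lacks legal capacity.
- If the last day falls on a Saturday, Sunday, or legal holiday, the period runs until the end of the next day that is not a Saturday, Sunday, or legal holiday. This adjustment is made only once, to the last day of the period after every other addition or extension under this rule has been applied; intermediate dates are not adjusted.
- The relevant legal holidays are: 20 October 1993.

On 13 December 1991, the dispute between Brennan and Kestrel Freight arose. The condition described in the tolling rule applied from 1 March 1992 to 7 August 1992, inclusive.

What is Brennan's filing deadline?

17 months after 13 December 1991 is May 13, 1993.
From March 1, 1992 through August 7, 1992 inclusive is 160 days; tolling adds 160 days: May 13, 1993 + 160 days = October 20, 1993.
October 20, 1993 is a listed holiday. The next qualifying day is October 21, 1993.

October 21, 1993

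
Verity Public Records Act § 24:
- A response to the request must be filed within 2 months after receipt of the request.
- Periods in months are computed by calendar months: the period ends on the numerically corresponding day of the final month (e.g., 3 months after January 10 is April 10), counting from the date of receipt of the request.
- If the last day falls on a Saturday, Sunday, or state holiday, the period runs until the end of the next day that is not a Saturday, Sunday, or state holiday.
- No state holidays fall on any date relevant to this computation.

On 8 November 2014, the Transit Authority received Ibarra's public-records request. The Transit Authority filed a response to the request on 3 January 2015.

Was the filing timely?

2 months after 8 November 2014 is January 8, 2015.
January 8, 2015 is a Thursday and not a state holiday, so no extension applies.
The deadline is January 8, 2015; the filing on January 3, 2015 is on or before that date.

Yes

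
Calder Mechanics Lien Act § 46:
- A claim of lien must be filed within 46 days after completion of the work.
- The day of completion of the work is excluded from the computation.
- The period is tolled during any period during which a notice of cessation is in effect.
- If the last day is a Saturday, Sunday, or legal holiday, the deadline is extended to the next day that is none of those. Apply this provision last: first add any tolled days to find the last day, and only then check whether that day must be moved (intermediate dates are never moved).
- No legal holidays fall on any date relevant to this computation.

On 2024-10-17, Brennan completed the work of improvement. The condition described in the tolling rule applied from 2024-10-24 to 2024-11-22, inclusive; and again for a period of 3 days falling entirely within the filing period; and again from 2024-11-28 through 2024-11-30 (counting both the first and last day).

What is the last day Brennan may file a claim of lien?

46 days after 2024-10-17 is December 2, 2024.
From October 24, 2024 through November 22, 2024 inclusive is 30 days; tolling adds 30 days: December 2, 2024 + 30 days = January 1, 2025.
Tolling adds 3 days: January 1, 2025 + 3 days = January 4, 2025.
From November 28, 2024 through November 30, 2024 inclusive is 3 days; tolling adds 3 days: January 4, 2025 + 3 days = January 7, 2025.
January 7, 2025 is a Tuesday and not a legal holiday, so no extension applies.

January 7, 2025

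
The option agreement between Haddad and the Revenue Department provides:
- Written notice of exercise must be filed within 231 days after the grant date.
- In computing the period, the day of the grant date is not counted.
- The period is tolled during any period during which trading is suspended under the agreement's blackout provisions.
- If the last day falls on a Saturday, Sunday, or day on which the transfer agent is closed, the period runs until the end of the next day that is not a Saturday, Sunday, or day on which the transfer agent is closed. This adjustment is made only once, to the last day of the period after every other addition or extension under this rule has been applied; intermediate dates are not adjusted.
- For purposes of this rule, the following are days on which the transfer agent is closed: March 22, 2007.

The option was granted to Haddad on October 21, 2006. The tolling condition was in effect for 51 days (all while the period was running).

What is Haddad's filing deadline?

July 30, 2007

231 days after October 21, 2006 is June 9, 2007.
Tolling adds 51 days: June 9, 2007 + 51 days = July 30, 2007.
July 30, 2007 is a Monday and not a day on which the transfer agent is closed, so no extension applies.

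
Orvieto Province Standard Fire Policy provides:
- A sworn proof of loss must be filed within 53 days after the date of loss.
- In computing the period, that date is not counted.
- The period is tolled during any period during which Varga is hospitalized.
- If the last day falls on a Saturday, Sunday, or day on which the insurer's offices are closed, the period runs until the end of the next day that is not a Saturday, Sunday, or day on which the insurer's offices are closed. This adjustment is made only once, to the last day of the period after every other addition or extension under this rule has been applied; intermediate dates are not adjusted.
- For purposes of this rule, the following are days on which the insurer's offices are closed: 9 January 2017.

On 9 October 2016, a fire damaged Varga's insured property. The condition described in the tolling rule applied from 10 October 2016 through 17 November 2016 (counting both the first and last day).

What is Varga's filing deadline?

53 days after 9 October 2016 is December 1, 2016.
From October 10, 2016 through November 17, 2016 inclusive is 39 days; tolling adds 39 days: December 1, 2016 + 39 days = January 9, 2017.
January 9, 2017 is a listed holiday. The next qualifying day is January 10, 2017.

January 10, 2017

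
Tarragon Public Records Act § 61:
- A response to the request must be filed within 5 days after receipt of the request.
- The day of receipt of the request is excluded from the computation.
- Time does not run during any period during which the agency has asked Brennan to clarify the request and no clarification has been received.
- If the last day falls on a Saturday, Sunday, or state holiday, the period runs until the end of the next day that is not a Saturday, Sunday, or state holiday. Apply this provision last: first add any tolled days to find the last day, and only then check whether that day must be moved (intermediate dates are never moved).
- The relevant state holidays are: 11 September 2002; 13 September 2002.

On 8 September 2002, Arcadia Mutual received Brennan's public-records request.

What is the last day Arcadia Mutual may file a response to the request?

5 days after 8 September 2002 is September 13, 2002.
September 13, 2002 is a listed holiday; September 14, 2002 is Saturday; September 15, 2002 is Sunday. The next qualifying day is September 16, 2002.

September 16, 2002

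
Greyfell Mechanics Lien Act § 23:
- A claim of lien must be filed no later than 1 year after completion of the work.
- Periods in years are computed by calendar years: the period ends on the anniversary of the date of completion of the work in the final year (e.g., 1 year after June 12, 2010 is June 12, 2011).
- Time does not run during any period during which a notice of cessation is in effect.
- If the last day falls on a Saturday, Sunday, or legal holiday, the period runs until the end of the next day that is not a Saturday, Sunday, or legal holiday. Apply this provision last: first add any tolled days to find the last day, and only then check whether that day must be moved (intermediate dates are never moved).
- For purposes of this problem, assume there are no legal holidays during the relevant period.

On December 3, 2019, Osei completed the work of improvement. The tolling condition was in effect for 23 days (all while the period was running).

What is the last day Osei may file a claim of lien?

December 28, 2020

1 year after December 3, 2019 is December 3, 2020.
Tolling adds 23 days: December 3, 2020 + 23 days = December 26, 2020.
December 26, 2020 is Saturday; December 27, 2020 is Sunday. The next qualifying day is December 28, 2020.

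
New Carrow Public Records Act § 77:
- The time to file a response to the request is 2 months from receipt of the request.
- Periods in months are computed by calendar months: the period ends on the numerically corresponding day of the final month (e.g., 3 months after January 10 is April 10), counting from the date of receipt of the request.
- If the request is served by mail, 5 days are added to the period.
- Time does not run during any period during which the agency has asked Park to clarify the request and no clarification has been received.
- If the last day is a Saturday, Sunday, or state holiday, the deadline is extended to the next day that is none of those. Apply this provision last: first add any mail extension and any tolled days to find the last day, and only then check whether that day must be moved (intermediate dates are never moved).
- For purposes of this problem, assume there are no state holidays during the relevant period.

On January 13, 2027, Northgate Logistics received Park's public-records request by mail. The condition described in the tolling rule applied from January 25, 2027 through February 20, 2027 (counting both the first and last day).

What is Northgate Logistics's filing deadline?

April 14, 2027

2 months after January 13, 2027 is March 13, 2027.
Service was by mail, adding 5 days: March 13, 2027 + 5 days = March 18, 2027.
From January 25, 2027 through February 20, 2027 inclusive is 27 days; tolling adds 27 days: March 18, 2027 + 27 days = April 14, 2027.
April 14, 2027 is a Wednesday and not a state holiday, so no extension applies.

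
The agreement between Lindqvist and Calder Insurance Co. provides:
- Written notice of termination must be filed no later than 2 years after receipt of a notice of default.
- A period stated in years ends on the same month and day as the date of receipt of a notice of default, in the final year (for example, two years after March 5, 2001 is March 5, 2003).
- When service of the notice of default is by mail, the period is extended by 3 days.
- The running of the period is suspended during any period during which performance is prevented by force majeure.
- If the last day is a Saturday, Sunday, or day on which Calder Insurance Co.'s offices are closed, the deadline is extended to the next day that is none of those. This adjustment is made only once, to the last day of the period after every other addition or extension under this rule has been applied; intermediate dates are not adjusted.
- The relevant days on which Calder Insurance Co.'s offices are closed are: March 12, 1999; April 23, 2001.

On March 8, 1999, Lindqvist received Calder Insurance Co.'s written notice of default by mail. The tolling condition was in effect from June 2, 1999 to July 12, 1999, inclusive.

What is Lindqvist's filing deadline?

April 24, 2001

2 years after March 8, 1999 is March 8, 2001.
Service was by mail, adding 3 days: March 8, 2001 + 3 days = March 11, 2001.
From June 2, 1999 through July 12, 1999 inclusive is 41 days; tolling adds 41 days: March 11, 2001 + 41 days = April 21, 2001.
April 21, 2001 is Saturday; April 22, 2001 is Sunday; April 23, 2001 is a listed holiday. The next qualifying day is April 24, 2001.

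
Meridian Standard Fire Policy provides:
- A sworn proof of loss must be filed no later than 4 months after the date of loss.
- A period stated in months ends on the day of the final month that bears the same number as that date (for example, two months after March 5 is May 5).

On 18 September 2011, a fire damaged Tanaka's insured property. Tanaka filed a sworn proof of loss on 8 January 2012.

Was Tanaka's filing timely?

Yes

4 months after 18 September 2011 is January 18, 2012.
The deadline is January 18, 2012; the filing on January 8, 2012 is on or before that date.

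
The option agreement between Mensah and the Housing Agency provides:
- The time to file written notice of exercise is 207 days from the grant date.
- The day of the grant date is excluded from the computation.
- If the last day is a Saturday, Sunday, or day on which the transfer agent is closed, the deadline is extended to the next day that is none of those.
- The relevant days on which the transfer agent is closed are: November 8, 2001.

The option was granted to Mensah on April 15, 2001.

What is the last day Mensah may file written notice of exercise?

November 9, 2001

207 days after April 15, 2001 is November 8, 2001.
November 8, 2001 is a listed holiday. The next qualifying day is November 9, 2001.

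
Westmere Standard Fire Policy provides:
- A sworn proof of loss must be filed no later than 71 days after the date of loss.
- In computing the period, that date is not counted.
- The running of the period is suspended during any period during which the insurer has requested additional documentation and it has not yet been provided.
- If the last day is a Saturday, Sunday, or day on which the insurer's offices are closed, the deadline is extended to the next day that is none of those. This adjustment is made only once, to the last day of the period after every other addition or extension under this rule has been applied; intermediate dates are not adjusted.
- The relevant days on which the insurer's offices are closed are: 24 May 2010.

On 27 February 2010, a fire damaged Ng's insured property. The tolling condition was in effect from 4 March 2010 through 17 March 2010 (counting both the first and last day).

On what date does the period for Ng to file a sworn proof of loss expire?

71 days after 27 February 2010 is May 9, 2010.
From March 4, 2010 through March 17, 2010 inclusive is 14 days; tolling adds 14 days: May 9, 2010 + 14 days = May 23, 2010.
May 23, 2010 is Sunday; May 24, 2010 is a listed holiday. The next qualifying day is May 25, 2010.

May 25, 2010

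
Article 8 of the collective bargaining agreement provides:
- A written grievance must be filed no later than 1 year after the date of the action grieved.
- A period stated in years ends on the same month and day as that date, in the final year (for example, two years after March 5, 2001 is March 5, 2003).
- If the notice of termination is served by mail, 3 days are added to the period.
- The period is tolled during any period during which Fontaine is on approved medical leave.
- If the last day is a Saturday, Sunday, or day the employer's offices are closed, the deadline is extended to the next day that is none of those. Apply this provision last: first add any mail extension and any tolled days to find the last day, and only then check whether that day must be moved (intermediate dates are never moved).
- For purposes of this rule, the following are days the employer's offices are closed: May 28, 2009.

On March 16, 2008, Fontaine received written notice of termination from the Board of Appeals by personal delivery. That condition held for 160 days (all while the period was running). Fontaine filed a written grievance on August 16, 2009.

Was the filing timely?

1 year after March 16, 2008 is March 16, 2009.
Service was not by mail, so no mail extension applies.
Tolling adds 160 days: March 16, 2009 + 160 days = August 23, 2009.
August 23, 2009 is Sunday. The next qualifying day is August 24, 2009.
The deadline is August 24, 2009; the filing on August 16, 2009 is on or before that date.

Yes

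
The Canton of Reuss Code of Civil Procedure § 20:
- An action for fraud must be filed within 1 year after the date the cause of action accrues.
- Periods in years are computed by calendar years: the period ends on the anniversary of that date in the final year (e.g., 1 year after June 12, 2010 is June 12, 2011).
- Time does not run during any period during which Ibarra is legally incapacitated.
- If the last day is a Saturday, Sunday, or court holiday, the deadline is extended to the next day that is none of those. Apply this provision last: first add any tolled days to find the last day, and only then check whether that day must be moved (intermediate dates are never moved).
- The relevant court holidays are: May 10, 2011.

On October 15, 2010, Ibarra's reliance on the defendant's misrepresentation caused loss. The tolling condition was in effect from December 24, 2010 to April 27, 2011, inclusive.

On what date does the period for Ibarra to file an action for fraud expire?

1 year after October 15, 2010 is October 15, 2011.
From December 24, 2010 through April 27, 2011 inclusive is 125 days; tolling adds 125 days: October 15, 2011 + 125 days = February 17, 2012.
February 17, 2012 is a Friday and not a court holiday, so no extension applies.

February 17, 2012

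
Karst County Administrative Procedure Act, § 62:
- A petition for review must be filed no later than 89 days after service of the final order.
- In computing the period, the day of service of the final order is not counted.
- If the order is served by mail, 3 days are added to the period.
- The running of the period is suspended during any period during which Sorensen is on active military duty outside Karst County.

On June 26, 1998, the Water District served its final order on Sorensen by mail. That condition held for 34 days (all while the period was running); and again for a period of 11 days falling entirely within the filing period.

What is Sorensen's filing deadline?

89 days after June 26, 1998 is September 23, 1998.
Service was by mail, adding 3 days: September 23, 1998 + 3 days = September 26, 1998.
Tolling adds 34 days: September 26, 1998 + 34 days = October 30, 1998.
Tolling adds 11 days: October 30, 1998 + 11 days = November 10, 1998.

November 10, 1998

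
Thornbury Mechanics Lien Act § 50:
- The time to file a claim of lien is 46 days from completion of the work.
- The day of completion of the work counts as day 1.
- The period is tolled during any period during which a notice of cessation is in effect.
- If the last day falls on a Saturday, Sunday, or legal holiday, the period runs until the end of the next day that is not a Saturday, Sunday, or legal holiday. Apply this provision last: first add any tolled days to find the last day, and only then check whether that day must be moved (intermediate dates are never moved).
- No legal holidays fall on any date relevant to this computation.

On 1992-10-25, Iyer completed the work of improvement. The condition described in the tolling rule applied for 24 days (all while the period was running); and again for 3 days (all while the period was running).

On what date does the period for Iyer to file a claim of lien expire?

January 5, 1993

Counting 1992-10-25 as day 1, day 46 is December 9, 1992.
Tolling adds 24 days: December 9, 1992 + 24 days = January 2, 1993.
Tolling adds 3 days: January 2, 1993 + 3 days = January 5, 1993.
January 5, 1993 is a Tuesday and not a legal holiday, so no extension applies.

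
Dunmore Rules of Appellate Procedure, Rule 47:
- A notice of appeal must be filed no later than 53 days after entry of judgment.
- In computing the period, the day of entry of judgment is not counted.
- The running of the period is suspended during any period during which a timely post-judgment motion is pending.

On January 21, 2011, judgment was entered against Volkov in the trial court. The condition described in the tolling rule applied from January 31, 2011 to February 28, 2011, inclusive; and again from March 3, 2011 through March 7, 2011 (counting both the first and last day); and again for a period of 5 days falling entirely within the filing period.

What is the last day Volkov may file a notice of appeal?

April 23, 2011

53 days after January 21, 2011 is March 15, 2011.
From January 31, 2011 through February 28, 2011 inclusive is 29 days; tolling adds 29 days: March 15, 2011 + 29 days = April 13, 2011.
From March 3, 2011 through March 7, 2011 inclusive is 5 days; tolling adds 5 days: April 13, 2011 + 5 days = April 18, 2011.
Tolling adds 5 days: April 18, 2011 + 5 days = April 23, 2011.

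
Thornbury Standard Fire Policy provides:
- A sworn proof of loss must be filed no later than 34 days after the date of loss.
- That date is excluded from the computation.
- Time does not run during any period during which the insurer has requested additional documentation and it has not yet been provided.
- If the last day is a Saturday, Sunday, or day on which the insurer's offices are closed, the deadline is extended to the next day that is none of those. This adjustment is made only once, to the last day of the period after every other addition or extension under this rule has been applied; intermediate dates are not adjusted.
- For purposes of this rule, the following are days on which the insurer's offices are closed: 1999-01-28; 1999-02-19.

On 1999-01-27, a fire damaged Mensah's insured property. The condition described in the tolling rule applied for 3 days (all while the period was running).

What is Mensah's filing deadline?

March 5, 1999

34 days after 1999-01-27 is March 2, 1999.
Tolling adds 3 days: March 2, 1999 + 3 days = March 5, 1999.
March 5, 1999 is a Friday and not a day on which the insurer's offices are closed, so no extension applies.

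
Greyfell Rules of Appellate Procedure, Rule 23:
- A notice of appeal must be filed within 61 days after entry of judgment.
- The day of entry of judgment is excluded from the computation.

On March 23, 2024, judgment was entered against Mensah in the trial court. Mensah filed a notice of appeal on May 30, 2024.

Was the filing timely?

61 days after March 23, 2024 is May 23, 2024.
The deadline is May 23, 2024; the filing on May 30, 2024 is after that date.

No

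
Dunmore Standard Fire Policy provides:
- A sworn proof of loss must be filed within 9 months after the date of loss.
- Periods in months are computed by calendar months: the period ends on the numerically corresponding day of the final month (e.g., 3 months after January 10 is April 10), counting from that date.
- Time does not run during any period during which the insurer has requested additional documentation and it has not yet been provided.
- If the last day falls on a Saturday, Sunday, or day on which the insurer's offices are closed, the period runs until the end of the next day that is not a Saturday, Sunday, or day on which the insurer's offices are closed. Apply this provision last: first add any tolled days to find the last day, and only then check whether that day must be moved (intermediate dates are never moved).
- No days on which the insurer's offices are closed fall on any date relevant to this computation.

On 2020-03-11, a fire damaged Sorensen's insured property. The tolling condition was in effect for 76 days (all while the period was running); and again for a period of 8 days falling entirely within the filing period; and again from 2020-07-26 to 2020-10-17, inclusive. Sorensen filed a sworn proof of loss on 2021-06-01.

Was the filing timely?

No

9 months after 2020-03-11 is December 11, 2020.
Tolling adds 76 days: December 11, 2020 + 76 days = February 25, 2021.
Tolling adds 8 days: February 25, 2021 + 8 days = March 5, 2021.
From July 26, 2020 through October 17, 2020 inclusive is 84 days; tolling adds 84 days: March 5, 2021 + 84 days = May 28, 2021.
May 28, 2021 is a Friday and not a day on which the insurer's offices are closed, so no extension applies.
The deadline is May 28, 2021; the filing on June 1, 2021 is after that date.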